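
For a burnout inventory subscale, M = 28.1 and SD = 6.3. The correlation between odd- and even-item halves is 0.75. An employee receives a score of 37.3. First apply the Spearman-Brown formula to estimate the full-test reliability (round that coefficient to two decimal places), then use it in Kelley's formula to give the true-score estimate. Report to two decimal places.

Spearman-Brown: ρ = 2r/(1 + r) = 2(0.75)/(1 + 0.75) = 1.500/1.75 = 0.8571 → 0.86
Weight the observed score by reliability and the mean by (1 − reliability): T̂ = 0.86·37.3 + 0.14·28.1 = 32.078 + 3.934 = 36.012.

36.01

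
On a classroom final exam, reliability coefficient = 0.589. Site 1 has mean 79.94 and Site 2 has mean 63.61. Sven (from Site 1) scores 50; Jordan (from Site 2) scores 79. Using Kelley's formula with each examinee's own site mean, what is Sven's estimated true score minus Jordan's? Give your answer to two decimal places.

T̂_Sven = 0.589(50) + 0.411(79.94) = 62.3053
T̂_Jordan = 0.589(79) + 0.411(63.61) = 72.6747
Difference = 62.3053 − 72.6747 = -10.3694

-10.37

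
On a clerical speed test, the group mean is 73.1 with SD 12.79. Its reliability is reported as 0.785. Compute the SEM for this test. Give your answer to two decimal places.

SEM = SD · √(1 − ρ) = 12.79 × √0.215 = 12.79 × 0.4637 = 5.930

5.93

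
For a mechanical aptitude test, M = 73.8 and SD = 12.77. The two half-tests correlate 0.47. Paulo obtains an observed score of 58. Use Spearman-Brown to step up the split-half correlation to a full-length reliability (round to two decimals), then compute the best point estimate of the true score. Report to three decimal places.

63.688

Spearman-Brown: ρ = 2r/(1 + r) = 2(0.47)/(1 + 0.47) = 0.940/1.47 = 0.6395 → 0.64
T̂ = ρX + (1 − ρ)μ
  = 0.64 × 58 + 0.36 × 73.8
  = 37.12 + 26.568
  = 63.6880
  ≈ 63.688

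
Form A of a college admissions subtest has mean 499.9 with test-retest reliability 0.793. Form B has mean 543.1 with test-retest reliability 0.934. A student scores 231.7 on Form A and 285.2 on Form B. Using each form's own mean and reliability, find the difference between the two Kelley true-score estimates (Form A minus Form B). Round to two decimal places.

-15.00

T̂_A = 0.793(231.7) + 0.207(499.9) = 287.2174
T̂_B = 0.934(285.2) + 0.066(543.1) = 302.2214
T̂_A − T̂_B = -15.0040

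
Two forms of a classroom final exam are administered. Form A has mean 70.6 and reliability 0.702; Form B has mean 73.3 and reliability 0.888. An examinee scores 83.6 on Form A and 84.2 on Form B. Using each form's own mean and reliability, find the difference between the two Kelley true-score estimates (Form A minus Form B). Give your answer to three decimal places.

-3.253

T̂_A = 0.702(83.6) + 0.298(70.6) = 79.72600
T̂_B = 0.888(84.2) + 0.112(73.3) = 82.97920
T̂_A − T̂_B = -3.25320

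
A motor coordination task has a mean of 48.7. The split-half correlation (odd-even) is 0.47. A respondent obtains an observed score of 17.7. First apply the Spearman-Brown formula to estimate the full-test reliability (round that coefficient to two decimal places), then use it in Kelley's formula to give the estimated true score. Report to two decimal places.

28.86

Spearman-Brown: ρ = 2r/(1 + r) = 2(0.47)/(1 + 0.47) = 0.940/1.47 = 0.6395 → 0.64
T̂ = ρX + (1 − ρ)μ
  = 0.64 × 17.7 + 0.36 × 48.7
  = 11.328 + 17.532
  = 28.860
  ≈ 28.86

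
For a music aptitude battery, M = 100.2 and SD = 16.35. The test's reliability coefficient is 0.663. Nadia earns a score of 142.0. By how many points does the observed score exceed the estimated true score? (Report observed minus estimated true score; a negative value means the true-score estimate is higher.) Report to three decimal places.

14.087

Weight the observed score by reliability and the mean by (1 − reliability): T̂ = 0.663·142.0 + 0.337·100.2 = 94.1460 + 33.7674 = 127.91340.
X − T̂ = 142.0 − 127.9134 = 14.0866 → 14.087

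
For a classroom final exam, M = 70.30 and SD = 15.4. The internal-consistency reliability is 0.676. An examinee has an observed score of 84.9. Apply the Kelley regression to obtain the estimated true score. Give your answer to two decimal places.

Kelley's formula gives T̂ = 0.676·84.9 + 0.324·70.30 = 57.3924 + 22.77720 = 80.170.

80.17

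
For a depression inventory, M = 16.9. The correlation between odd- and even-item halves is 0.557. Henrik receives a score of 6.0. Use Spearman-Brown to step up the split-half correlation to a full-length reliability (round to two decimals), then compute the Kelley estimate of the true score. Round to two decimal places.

9.05

Spearman-Brown: ρ = 2r/(1 + r) = 2(0.557)/(1 + 0.557) = 1.1140/1.557 = 0.7155 → 0.72
Regress the observed score toward the mean by the unreliability: T̂ = 0.72·6.0 + 0.28·16.9 = 4.320 + 4.732 = 9.052.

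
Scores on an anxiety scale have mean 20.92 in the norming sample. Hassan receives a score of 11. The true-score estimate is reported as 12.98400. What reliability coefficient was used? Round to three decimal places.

T̂ = ρX + (1 − ρ)μ  ⇒  T̂ − μ = ρ(X − μ)
ρ = (T̂ − μ)/(X − μ) = (12.98400 − 20.92) / (11 − 20.92) = -7.93600 / -9.92 = 0.80000

0.800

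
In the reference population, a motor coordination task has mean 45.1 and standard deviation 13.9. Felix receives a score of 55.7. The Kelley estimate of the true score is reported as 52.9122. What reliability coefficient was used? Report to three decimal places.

0.737

T̂ = ρX + (1 − ρ)μ  ⇒  T̂ − μ = ρ(X − μ)
ρ = (T̂ − μ)/(X − μ) = (52.9122 − 45.1) / (55.7 − 45.1) = 7.8122 / 10.6 = 0.73700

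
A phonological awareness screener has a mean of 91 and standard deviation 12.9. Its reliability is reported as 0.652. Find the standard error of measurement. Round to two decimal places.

SEM = SD · √(1 − ρ) = 12.9 × √0.348 = 12.9 × 0.5899 = 7.610

7.61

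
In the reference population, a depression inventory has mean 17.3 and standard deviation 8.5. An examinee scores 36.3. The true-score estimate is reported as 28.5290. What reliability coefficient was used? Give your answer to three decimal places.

0.591

T̂ = ρX + (1 − ρ)μ  ⇒  T̂ − μ = ρ(X − μ)
ρ = (T̂ − μ)/(X − μ) = (28.5290 − 17.3) / (36.3 − 17.3) = 11.2290 / 19.0 = 0.59100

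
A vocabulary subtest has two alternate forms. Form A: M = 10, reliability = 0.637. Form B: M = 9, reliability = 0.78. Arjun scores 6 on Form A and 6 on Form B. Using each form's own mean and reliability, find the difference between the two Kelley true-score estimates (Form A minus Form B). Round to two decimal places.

0.79

T̂_A = 0.637(6) + 0.363(10) = 7.4520
T̂_B = 0.78(6) + 0.22(9) = 6.6600
T̂_A − T̂_B = 0.7920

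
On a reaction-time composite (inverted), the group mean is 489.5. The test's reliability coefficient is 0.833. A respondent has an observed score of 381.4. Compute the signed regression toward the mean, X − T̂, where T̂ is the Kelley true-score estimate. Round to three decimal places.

T̂ = ρX + (1 − ρ)μ
  = 0.833 × 381.4 + 0.167 × 489.5
  = 317.7062 + 81.7465
  = 399.45270
  ≈ 399.4527
X − T̂ = 381.4 − 399.4527 = -18.0527 → -18.053

-18.053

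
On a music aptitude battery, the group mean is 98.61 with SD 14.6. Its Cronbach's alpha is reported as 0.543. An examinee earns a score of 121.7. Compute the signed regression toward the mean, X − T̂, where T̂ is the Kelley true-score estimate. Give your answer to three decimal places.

T̂ = ρX + (1 − ρ)μ
  = 0.543 × 121.7 + 0.457 × 98.61
  = 66.0831 + 45.06477
  = 111.14787
  ≈ 111.1479
X − T̂ = 121.7 − 111.1479 = 10.5521 → 10.552

10.552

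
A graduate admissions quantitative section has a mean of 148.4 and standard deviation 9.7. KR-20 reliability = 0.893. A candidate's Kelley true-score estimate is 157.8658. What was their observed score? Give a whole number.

T̂ = ρX + (1 − ρ)μ  ⇒  X = (T̂ − (1 − ρ)μ) / ρ
X = (157.8658 − 0.107 × 148.4) / 0.893 = (157.8658 − 15.8788) / 0.893 = 141.9870 / 0.893 = 159.00

159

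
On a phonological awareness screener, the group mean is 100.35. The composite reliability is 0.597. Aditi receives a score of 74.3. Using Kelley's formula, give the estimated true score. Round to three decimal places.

84.798

T̂ = 0.597(74.3) + 0.403(100.35) = 44.3571 + 40.44105 = 84.7981 → 84.798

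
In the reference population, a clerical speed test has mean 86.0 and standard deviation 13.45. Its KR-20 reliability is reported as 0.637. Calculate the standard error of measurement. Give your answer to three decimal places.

8.104

SEM = SD · √(1 − ρ) = 13.45 × √0.363 = 13.45 × 0.6025 = 8.1036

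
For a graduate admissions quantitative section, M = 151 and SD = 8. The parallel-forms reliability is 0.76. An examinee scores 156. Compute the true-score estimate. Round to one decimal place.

T̂ = ρX + (1 − ρ)μ
  = 0.76 × 156 + 0.24 × 151
  = 118.56 + 36.24
  = 154.80
  ≈ 154.8

154.8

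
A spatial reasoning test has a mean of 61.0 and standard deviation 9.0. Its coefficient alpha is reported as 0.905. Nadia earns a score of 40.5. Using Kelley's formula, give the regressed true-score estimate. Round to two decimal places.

T̂ = ρX + (1 − ρ)μ
  = 0.905 × 40.5 + 0.095 × 61.0
  = 36.6525 + 5.7950
  = 42.448
  ≈ 42.45

42.45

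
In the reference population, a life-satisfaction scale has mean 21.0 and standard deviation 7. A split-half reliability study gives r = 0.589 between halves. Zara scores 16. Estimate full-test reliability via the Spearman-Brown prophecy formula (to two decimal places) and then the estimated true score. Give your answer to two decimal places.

17.30

Spearman-Brown: ρ = 2r/(1 + r) = 2(0.589)/(1 + 0.589) = 1.1780/1.589 = 0.7413 → 0.74
T̂ = 0.74(16) + 0.26(21.0) = 11.84 + 5.460 = 17.300 → 17.30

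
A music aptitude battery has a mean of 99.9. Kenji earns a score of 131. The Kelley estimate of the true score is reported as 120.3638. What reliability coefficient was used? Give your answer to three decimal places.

0.658

T̂ = ρX + (1 − ρ)μ  ⇒  T̂ − μ = ρ(X − μ)
ρ = (T̂ − μ)/(X − μ) = (120.3638 − 99.9) / (131 − 99.9) = 20.4638 / 31.1 = 0.65800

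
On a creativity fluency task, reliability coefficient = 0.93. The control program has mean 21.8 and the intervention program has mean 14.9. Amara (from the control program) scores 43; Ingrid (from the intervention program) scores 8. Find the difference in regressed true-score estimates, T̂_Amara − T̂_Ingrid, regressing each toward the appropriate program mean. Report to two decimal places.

33.03

T̂_Amara = 0.93(43) + 0.07(21.8) = 41.5160
T̂_Ingrid = 0.93(8) + 0.07(14.9) = 8.4830
Difference = 41.5160 − 8.4830 = 33.0330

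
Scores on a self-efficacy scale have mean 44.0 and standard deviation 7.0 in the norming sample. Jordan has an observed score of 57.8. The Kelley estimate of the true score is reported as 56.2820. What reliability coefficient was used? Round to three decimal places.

0.890

T̂ = ρX + (1 − ρ)μ  ⇒  T̂ − μ = ρ(X − μ)
ρ = (T̂ − μ)/(X − μ) = (56.2820 − 44.0) / (57.8 − 44.0) = 12.2820 / 13.8 = 0.89000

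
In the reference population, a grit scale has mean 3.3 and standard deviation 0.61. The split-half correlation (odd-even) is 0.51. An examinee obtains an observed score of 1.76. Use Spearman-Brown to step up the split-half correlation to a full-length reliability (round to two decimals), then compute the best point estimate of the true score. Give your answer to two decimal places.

2.25

Spearman-Brown: ρ = 2r/(1 + r) = 2(0.51)/(1 + 0.51) = 1.020/1.51 = 0.6755 → 0.68
T̂ = 0.68(1.76) + 0.32(3.3) = 1.1968 + 1.056 = 2.253 → 2.25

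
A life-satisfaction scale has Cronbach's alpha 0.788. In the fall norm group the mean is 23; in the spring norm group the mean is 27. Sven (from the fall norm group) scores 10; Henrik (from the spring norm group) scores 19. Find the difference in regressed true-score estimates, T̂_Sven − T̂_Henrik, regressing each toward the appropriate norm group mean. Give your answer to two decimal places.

T̂_Sven = 0.788(10) + 0.212(23) = 12.7560
T̂_Henrik = 0.788(19) + 0.212(27) = 20.6960
Difference = 12.7560 − 20.6960 = -7.9400

-7.94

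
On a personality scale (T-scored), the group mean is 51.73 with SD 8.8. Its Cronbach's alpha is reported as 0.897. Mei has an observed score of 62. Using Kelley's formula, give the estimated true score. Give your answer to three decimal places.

T̂ = 0.897(62) + 0.103(51.73) = 55.614 + 5.32819 = 60.9422 → 60.942

60.942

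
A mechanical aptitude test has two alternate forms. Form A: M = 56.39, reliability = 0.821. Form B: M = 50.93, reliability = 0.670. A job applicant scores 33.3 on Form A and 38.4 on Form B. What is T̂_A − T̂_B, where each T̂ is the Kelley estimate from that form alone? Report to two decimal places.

-5.10

T̂_A = 0.821(33.3) + 0.179(56.39) = 37.4331
T̂_B = 0.670(38.4) + 0.330(50.93) = 42.5349
T̂_A − T̂_B = -5.1018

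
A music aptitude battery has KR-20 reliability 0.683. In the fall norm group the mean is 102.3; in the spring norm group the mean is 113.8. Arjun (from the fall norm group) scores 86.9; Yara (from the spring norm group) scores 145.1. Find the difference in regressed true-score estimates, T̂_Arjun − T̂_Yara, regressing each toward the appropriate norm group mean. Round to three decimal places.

T̂_Arjun = 0.683(86.9) + 0.317(102.3) = 91.78180
T̂_Yara = 0.683(145.1) + 0.317(113.8) = 135.17790
Difference = 91.78180 − 135.17790 = -43.39610

-43.396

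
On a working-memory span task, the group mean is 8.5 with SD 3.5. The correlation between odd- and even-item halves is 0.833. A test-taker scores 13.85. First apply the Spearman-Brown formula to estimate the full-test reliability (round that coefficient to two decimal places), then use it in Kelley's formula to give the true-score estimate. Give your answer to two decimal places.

13.37

Spearman-Brown: ρ = 2r/(1 + r) = 2(0.833)/(1 + 0.833) = 1.6660/1.833 = 0.9089 → 0.91
T̂ = ρX + (1 − ρ)μ
  = 0.91 × 13.85 + 0.09 × 8.5
  = 12.6035 + 0.765
  = 13.369
  ≈ 13.37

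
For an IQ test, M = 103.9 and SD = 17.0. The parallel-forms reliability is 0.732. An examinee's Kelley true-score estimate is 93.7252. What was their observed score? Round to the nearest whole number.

T̂ = ρX + (1 − ρ)μ  ⇒  X = (T̂ − (1 − ρ)μ) / ρ
X = (93.7252 − 0.268 × 103.9) / 0.732 = (93.7252 − 27.8452) / 0.732 = 65.8800 / 0.732 = 90.00

90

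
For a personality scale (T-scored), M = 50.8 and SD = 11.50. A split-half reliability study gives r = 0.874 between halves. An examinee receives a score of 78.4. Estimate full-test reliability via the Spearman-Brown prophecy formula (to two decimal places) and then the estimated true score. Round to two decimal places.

76.47

Spearman-Brown: ρ = 2r/(1 + r) = 2(0.874)/(1 + 0.874) = 1.7480/1.874 = 0.9328 → 0.93
Regress the observed score toward the mean by the unreliability: T̂ = 0.93·78.4 + 0.07·50.8 = 72.912 + 3.556 = 76.468.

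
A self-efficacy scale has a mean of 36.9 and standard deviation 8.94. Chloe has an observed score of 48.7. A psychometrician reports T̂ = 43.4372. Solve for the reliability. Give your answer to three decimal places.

T̂ = ρX + (1 − ρ)μ  ⇒  T̂ − μ = ρ(X − μ)
ρ = (T̂ − μ)/(X − μ) = (43.4372 − 36.9) / (48.7 − 36.9) = 6.5372 / 11.8 = 0.55400

0.554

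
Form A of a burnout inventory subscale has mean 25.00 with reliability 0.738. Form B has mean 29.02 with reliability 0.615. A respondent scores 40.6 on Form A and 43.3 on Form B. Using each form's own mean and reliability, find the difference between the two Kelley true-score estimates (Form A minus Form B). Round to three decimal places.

-1.289

T̂_A = 0.738(40.6) + 0.262(25.00) = 36.51280
T̂_B = 0.615(43.3) + 0.385(29.02) = 37.80220
T̂_A − T̂_B = -1.28940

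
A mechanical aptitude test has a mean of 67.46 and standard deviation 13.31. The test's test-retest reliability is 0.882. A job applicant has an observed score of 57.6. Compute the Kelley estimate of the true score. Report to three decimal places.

T̂ = ρX + (1 − ρ)μ
  = 0.882 × 57.6 + 0.118 × 67.46
  = 50.8032 + 7.96028
  = 58.7635
  ≈ 58.763

58.763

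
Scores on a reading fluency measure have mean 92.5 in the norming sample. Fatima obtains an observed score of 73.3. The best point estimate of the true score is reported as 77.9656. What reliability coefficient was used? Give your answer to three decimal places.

0.757

T̂ = ρX + (1 − ρ)μ  ⇒  T̂ − μ = ρ(X − μ)
ρ = (T̂ − μ)/(X − μ) = (77.9656 − 92.5) / (73.3 − 92.5) = -14.5344 / -19.2 = 0.75700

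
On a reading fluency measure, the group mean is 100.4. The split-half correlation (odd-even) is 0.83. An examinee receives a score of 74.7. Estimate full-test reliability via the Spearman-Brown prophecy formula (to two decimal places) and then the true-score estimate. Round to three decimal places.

Spearman-Brown: ρ = 2r/(1 + r) = 2(0.83)/(1 + 0.83) = 1.660/1.83 = 0.9071 → 0.91
Kelley's formula gives T̂ = 0.91·74.7 + 0.09·100.4 = 67.977 + 9.036 = 77.0130.

77.013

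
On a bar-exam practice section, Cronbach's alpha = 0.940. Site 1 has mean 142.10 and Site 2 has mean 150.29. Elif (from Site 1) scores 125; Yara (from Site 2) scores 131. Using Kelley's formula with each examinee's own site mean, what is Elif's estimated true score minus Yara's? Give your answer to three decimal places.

T̂_Elif = 0.940(125) + 0.060(142.10) = 126.02600
T̂_Yara = 0.940(131) + 0.060(150.29) = 132.15740
Difference = 126.02600 − 132.15740 = -6.13140

-6.131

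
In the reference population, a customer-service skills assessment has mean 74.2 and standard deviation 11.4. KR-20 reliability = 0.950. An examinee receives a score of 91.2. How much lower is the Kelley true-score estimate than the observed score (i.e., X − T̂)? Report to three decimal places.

Weight the observed score by reliability and the mean by (1 − reliability): T̂ = 0.950·91.2 + 0.050·74.2 = 86.6400 + 3.7100 = 90.35000.
X − T̂ = 91.2 − 90.3500 = 0.8500 → 0.850

0.850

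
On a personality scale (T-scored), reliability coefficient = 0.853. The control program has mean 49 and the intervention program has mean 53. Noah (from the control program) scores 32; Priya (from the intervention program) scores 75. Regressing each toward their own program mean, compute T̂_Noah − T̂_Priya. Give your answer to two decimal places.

-37.27

T̂_Noah = 0.853(32) + 0.147(49) = 34.4990
T̂_Priya = 0.853(75) + 0.147(53) = 71.7660
Difference = 34.4990 − 71.7660 = -37.2670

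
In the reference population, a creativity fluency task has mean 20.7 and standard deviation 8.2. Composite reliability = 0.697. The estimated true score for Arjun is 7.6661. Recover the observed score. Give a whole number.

2

T̂ = ρX + (1 − ρ)μ  ⇒  X = (T̂ − (1 − ρ)μ) / ρ
X = (7.6661 − 0.303 × 20.7) / 0.697 = (7.6661 − 6.2721) / 0.697 = 1.3940 / 0.697 = 2.00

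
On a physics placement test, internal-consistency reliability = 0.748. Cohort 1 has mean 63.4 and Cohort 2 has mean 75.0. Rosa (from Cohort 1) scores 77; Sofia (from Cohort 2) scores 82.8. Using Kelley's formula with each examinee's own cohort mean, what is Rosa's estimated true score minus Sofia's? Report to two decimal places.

-7.26

T̂_Rosa = 0.748(77) + 0.252(63.4) = 73.5728
T̂_Sofia = 0.748(82.8) + 0.252(75.0) = 80.8344
Difference = 73.5728 − 80.8344 = -7.2616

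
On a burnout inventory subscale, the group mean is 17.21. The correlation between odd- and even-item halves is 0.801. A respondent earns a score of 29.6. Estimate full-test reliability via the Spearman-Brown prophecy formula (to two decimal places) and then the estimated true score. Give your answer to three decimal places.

Spearman-Brown: ρ = 2r/(1 + r) = 2(0.801)/(1 + 0.801) = 1.6020/1.801 = 0.8895 → 0.89
Kelley's formula gives T̂ = 0.89·29.6 + 0.11·17.21 = 26.344 + 1.8931 = 28.2371.

28.237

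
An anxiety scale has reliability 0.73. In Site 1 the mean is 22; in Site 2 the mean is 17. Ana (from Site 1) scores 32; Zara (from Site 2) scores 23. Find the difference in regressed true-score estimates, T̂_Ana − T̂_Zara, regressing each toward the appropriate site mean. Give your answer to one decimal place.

T̂_Ana = 0.73(32) + 0.27(22) = 29.300
T̂_Zara = 0.73(23) + 0.27(17) = 21.380
Difference = 29.300 − 21.380 = 7.920

7.9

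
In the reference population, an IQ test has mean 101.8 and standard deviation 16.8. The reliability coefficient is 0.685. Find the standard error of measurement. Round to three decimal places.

SEM = SD · √(1 − ρ) = 16.8 × √0.315 = 16.8 × 0.5612 = 9.4290

9.429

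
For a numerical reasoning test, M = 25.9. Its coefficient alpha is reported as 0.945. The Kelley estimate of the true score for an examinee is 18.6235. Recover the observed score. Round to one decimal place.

T̂ = ρX + (1 − ρ)μ  ⇒  X = (T̂ − (1 − ρ)μ) / ρ
X = (18.6235 − 0.055 × 25.9) / 0.945 = (18.6235 − 1.4245) / 0.945 = 17.1990 / 0.945 = 18.200

18.2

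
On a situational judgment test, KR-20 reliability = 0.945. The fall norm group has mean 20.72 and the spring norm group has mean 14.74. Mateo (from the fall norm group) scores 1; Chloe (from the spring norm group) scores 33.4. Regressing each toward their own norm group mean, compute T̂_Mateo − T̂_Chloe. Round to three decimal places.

-30.289

T̂_Mateo = 0.945(1) + 0.055(20.72) = 2.08460
T̂_Chloe = 0.945(33.4) + 0.055(14.74) = 32.37370
Difference = 2.08460 − 32.37370 = -30.28910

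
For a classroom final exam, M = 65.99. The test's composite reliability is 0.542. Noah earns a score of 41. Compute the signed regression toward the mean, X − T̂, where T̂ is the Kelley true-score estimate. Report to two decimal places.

-11.45

T̂ = 0.542(41) + 0.458(65.99) = 22.222 + 30.22342 = 52.4454 → 52.445
X − T̂ = 41 − 52.445 = -11.445 → -11.45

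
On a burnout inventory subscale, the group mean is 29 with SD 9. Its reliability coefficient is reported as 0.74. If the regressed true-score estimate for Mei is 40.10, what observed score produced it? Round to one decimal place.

44.0

T̂ = ρX + (1 − ρ)μ  ⇒  X = (T̂ − (1 − ρ)μ) / ρ
X = (40.10 − 0.26 × 29) / 0.74 = (40.10 − 7.54) / 0.74 = 32.56 / 0.74 = 44.000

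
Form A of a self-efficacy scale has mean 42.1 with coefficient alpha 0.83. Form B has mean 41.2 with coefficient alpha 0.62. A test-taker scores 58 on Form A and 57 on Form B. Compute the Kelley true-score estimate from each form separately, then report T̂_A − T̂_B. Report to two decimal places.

4.30

T̂_A = 0.83(58) + 0.17(42.1) = 55.2970
T̂_B = 0.62(57) + 0.38(41.2) = 50.9960
T̂_A − T̂_B = 4.3010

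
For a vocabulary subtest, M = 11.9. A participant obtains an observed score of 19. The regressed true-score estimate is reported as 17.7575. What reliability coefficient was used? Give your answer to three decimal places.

T̂ = ρX + (1 − ρ)μ  ⇒  T̂ − μ = ρ(X − μ)
ρ = (T̂ − μ)/(X − μ) = (17.7575 − 11.9) / (19 − 11.9) = 5.8575 / 7.1 = 0.82500

0.825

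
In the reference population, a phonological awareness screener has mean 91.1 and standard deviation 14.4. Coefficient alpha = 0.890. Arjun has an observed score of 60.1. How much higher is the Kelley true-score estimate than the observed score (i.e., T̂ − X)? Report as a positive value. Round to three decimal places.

3.410

T̂ = ρX + (1 − ρ)μ
  = 0.890 × 60.1 + 0.110 × 91.1
  = 53.4890 + 10.0210
  = 63.51000
  ≈ 63.5100
T̂ − X = 63.5100 − 60.1 = 3.4100 → 3.410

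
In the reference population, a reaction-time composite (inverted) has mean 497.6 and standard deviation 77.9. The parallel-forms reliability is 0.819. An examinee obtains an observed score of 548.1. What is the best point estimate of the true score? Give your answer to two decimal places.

538.96

T̂ = ρX + (1 − ρ)μ
  = 0.819 × 548.1 + 0.181 × 497.6
  = 448.8939 + 90.0656
  = 538.959
  ≈ 538.96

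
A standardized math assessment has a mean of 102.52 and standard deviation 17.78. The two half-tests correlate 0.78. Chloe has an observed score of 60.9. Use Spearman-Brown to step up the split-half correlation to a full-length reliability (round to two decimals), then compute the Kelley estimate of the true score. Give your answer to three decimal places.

Spearman-Brown: ρ = 2r/(1 + r) = 2(0.78)/(1 + 0.78) = 1.560/1.78 = 0.8764 → 0.88
T̂ = ρX + (1 − ρ)μ
  = 0.88 × 60.9 + 0.12 × 102.52
  = 53.592 + 12.3024
  = 65.8944
  ≈ 65.894

65.894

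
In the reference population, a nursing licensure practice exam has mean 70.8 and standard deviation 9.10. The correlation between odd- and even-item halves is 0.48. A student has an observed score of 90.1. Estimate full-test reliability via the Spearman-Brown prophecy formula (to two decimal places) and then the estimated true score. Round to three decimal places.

83.345

Spearman-Brown: ρ = 2r/(1 + r) = 2(0.48)/(1 + 0.48) = 0.960/1.48 = 0.6486 → 0.65
Regress the observed score toward the mean by the unreliability: T̂ = 0.65·90.1 + 0.35·70.8 = 58.565 + 24.780 = 83.3450.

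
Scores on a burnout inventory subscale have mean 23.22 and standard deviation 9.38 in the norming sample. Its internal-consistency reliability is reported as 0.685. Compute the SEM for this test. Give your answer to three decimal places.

SEM = SD · √(1 − ρ) = 9.38 × √0.315 = 9.38 × 0.5612 = 5.2645

5.265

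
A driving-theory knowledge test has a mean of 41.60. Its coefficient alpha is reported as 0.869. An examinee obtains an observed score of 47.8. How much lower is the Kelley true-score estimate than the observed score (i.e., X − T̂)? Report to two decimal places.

T̂ = ρX + (1 − ρ)μ
  = 0.869 × 47.8 + 0.131 × 41.60
  = 41.5382 + 5.44960
  = 46.9878
  ≈ 46.988
X − T̂ = 47.8 − 46.988 = 0.812 → 0.81

0.81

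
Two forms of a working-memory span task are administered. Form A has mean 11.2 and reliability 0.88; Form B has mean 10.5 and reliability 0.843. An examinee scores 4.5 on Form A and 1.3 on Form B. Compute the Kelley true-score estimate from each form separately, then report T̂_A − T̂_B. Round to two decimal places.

2.56

T̂_A = 0.88(4.5) + 0.12(11.2) = 5.3040
T̂_B = 0.843(1.3) + 0.157(10.5) = 2.7444
T̂_A − T̂_B = 2.5596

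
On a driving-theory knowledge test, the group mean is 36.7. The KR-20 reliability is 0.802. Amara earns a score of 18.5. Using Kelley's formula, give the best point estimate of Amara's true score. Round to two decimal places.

T̂ = ρX + (1 − ρ)μ
  = 0.802 × 18.5 + 0.198 × 36.7
  = 14.8370 + 7.2666
  = 22.104
  ≈ 22.10

22.10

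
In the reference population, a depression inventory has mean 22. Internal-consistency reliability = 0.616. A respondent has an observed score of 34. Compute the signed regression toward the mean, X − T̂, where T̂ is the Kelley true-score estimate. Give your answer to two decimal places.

4.61

T̂ = ρX + (1 − ρ)μ
  = 0.616 × 34 + 0.384 × 22
  = 20.944 + 8.448
  = 29.3920
  ≈ 29.392
X − T̂ = 34 − 29.392 = 4.608 → 4.61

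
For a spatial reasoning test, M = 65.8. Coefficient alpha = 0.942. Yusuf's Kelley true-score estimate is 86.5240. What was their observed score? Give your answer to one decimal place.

87.8

T̂ = ρX + (1 − ρ)μ  ⇒  X = (T̂ − (1 − ρ)μ) / ρ
X = (86.5240 − 0.058 × 65.8) / 0.942 = (86.5240 − 3.8164) / 0.942 = 82.7076 / 0.942 = 87.800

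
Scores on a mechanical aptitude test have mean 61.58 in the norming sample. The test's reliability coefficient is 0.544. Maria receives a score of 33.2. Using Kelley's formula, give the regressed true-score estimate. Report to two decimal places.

46.14

Kelley's formula gives T̂ = 0.544·33.2 + 0.456·61.58 = 18.0608 + 28.08048 = 46.141.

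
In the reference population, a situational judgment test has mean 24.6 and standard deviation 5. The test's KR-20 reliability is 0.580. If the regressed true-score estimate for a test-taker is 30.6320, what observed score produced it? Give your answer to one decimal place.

35.0

T̂ = ρX + (1 − ρ)μ  ⇒  X = (T̂ − (1 − ρ)μ) / ρ
X = (30.6320 − 0.420 × 24.6) / 0.580 = (30.6320 − 10.3320) / 0.580 = 20.3000 / 0.580 = 35.000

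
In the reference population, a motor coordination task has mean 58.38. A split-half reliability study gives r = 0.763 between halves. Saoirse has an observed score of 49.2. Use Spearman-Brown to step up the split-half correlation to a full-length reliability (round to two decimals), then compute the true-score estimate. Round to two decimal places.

Spearman-Brown: ρ = 2r/(1 + r) = 2(0.763)/(1 + 0.763) = 1.5260/1.763 = 0.8656 → 0.87
T̂ = 0.87(49.2) + 0.13(58.38) = 42.804 + 7.5894 = 50.393 → 50.39

50.39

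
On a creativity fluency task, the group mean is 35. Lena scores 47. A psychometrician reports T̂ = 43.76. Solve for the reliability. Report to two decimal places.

0.73

T̂ = ρX + (1 − ρ)μ  ⇒  T̂ − μ = ρ(X − μ)
ρ = (T̂ − μ)/(X − μ) = (43.76 − 35) / (47 − 35) = 8.76 / 12.0 = 0.7300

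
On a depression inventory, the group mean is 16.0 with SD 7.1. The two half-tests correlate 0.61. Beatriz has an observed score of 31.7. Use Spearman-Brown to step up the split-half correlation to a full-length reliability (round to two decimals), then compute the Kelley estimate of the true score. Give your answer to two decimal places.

Spearman-Brown: ρ = 2r/(1 + r) = 2(0.61)/(1 + 0.61) = 1.220/1.61 = 0.7578 → 0.76
T̂ = 0.76(31.7) + 0.24(16.0) = 24.092 + 3.840 = 27.932 → 27.93

27.93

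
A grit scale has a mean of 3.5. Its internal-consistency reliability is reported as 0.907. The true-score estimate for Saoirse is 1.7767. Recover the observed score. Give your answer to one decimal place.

1.6

T̂ = ρX + (1 − ρ)μ  ⇒  X = (T̂ − (1 − ρ)μ) / ρ
X = (1.7767 − 0.093 × 3.5) / 0.907 = (1.7767 − 0.3255) / 0.907 = 1.4512 / 0.907 = 1.600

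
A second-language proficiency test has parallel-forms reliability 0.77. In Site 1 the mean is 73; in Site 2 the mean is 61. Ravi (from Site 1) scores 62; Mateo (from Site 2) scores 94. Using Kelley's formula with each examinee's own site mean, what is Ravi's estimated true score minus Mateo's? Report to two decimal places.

-21.88

T̂_Ravi = 0.77(62) + 0.23(73) = 64.5300
T̂_Mateo = 0.77(94) + 0.23(61) = 86.4100
Difference = 64.5300 − 86.4100 = -21.8800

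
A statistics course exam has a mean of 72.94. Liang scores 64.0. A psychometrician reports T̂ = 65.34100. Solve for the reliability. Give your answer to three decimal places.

0.850

T̂ = ρX + (1 − ρ)μ  ⇒  T̂ − μ = ρ(X − μ)
ρ = (T̂ − μ)/(X − μ) = (65.34100 − 72.94) / (64.0 − 72.94) = -7.59900 / -8.94 = 0.85000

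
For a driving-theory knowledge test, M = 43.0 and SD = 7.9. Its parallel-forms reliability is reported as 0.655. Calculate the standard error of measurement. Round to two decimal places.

SEM = SD · √(1 − ρ) = 7.9 × √0.345 = 7.9 × 0.5874 = 4.640

4.64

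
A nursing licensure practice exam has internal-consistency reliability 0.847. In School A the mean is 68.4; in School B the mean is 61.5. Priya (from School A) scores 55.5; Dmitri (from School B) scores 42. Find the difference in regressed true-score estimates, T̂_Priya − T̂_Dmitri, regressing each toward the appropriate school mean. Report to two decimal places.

12.49

T̂_Priya = 0.847(55.5) + 0.153(68.4) = 57.4737
T̂_Dmitri = 0.847(42) + 0.153(61.5) = 44.9835
Difference = 57.4737 − 44.9835 = 12.4902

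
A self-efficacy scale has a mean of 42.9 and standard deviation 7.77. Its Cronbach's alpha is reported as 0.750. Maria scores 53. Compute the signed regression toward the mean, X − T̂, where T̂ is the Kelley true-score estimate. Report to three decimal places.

2.525

T̂ = ρX + (1 − ρ)μ
  = 0.750 × 53 + 0.250 × 42.9
  = 39.750 + 10.7250
  = 50.47500
  ≈ 50.4750
X − T̂ = 53 − 50.4750 = 2.5250 → 2.525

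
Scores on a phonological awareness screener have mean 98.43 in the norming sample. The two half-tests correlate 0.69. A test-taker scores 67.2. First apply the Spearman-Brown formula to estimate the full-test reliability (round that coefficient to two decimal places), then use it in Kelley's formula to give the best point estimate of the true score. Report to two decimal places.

Spearman-Brown: ρ = 2r/(1 + r) = 2(0.69)/(1 + 0.69) = 1.380/1.69 = 0.8166 → 0.82
T̂ = 0.82(67.2) + 0.18(98.43) = 55.104 + 17.7174 = 72.821 → 72.82

72.82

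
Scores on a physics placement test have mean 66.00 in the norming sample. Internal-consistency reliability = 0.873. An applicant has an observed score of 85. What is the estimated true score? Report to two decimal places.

82.59

T̂ = ρX + (1 − ρ)μ
  = 0.873 × 85 + 0.127 × 66.00
  = 74.205 + 8.38200
  = 82.587
  ≈ 82.59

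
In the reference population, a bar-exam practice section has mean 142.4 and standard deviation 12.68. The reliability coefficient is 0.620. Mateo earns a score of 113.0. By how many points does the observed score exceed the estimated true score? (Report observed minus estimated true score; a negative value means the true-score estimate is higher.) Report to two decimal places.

-11.17

Regress the observed score toward the mean by the unreliability: T̂ = 0.620·113.0 + 0.380·142.4 = 70.0600 + 54.1120 = 124.1720.
X − T̂ = 113.0 − 124.172 = -11.172 → -11.17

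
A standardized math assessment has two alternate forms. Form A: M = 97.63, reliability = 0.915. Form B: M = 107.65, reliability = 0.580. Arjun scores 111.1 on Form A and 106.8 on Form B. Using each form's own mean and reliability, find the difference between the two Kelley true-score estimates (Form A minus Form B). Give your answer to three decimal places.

T̂_A = 0.915(111.1) + 0.085(97.63) = 109.95505
T̂_B = 0.580(106.8) + 0.420(107.65) = 107.15700
T̂_A − T̂_B = 2.79805

2.798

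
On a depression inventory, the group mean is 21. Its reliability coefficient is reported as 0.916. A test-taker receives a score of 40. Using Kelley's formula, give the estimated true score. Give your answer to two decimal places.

38.40

Kelley's formula gives T̂ = 0.916·40 + 0.084·21 = 36.640 + 1.764 = 38.404.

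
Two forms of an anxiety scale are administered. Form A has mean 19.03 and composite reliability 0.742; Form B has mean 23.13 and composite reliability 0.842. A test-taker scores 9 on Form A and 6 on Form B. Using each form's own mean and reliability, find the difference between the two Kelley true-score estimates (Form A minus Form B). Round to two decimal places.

2.88

T̂_A = 0.742(9) + 0.258(19.03) = 11.5877
T̂_B = 0.842(6) + 0.158(23.13) = 8.7065
T̂_A − T̂_B = 2.8812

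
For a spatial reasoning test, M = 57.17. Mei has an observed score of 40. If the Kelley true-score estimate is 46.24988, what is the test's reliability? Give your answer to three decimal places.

T̂ = ρX + (1 − ρ)μ  ⇒  T̂ − μ = ρ(X − μ)
ρ = (T̂ − μ)/(X − μ) = (46.24988 − 57.17) / (40 − 57.17) = -10.92012 / -17.17 = 0.63600

0.636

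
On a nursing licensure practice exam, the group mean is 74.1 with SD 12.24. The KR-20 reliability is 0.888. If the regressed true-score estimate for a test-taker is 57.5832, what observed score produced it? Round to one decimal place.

T̂ = ρX + (1 − ρ)μ  ⇒  X = (T̂ − (1 − ρ)μ) / ρ
X = (57.5832 − 0.112 × 74.1) / 0.888 = (57.5832 − 8.2992) / 0.888 = 49.2840 / 0.888 = 55.500

55.5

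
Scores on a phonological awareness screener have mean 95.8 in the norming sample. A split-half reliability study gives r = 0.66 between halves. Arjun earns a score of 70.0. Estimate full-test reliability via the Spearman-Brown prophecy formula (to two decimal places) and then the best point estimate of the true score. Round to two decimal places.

Spearman-Brown: ρ = 2r/(1 + r) = 2(0.66)/(1 + 0.66) = 1.320/1.66 = 0.7952 → 0.80
T̂ = ρX + (1 − ρ)μ
  = 0.80 × 70.0 + 0.20 × 95.8
  = 56.000 + 19.160
  = 75.160
  ≈ 75.16

75.16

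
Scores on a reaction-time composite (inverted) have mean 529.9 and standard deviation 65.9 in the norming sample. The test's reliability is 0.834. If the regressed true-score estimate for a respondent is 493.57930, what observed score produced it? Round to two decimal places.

T̂ = ρX + (1 − ρ)μ  ⇒  X = (T̂ − (1 − ρ)μ) / ρ
X = (493.57930 − 0.166 × 529.9) / 0.834 = (493.57930 − 87.9634) / 0.834 = 405.61590 / 0.834 = 486.3500

486.35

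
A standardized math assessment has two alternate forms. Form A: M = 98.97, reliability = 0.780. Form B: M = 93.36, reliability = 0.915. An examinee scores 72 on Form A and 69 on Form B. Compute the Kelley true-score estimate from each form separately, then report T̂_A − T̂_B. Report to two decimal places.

6.86

T̂_A = 0.780(72) + 0.220(98.97) = 77.9334
T̂_B = 0.915(69) + 0.085(93.36) = 71.0706
T̂_A − T̂_B = 6.8628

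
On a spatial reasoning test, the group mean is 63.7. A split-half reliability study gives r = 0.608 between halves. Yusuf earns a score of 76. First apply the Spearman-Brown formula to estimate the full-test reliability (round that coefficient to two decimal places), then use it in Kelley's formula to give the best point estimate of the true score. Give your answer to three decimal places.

73.048

Spearman-Brown: ρ = 2r/(1 + r) = 2(0.608)/(1 + 0.608) = 1.2160/1.608 = 0.7562 → 0.76
T̂ = ρX + (1 − ρ)μ
  = 0.76 × 76 + 0.24 × 63.7
  = 57.76 + 15.288
  = 73.0480
  ≈ 73.048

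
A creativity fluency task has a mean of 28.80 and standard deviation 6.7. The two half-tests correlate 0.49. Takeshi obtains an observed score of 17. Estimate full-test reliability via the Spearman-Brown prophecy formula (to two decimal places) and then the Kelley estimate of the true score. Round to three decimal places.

21.012

Spearman-Brown: ρ = 2r/(1 + r) = 2(0.49)/(1 + 0.49) = 0.980/1.49 = 0.6577 → 0.66
T̂ = 0.66(17) + 0.34(28.80) = 11.22 + 9.7920 = 21.0120 → 21.012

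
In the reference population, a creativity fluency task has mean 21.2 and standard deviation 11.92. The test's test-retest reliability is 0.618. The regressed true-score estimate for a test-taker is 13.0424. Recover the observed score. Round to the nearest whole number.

8

T̂ = ρX + (1 − ρ)μ  ⇒  X = (T̂ − (1 − ρ)μ) / ρ
X = (13.0424 − 0.382 × 21.2) / 0.618 = (13.0424 − 8.0984) / 0.618 = 4.9440 / 0.618 = 8.00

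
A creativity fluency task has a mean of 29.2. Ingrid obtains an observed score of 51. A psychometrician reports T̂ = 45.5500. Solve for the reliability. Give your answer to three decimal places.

T̂ = ρX + (1 − ρ)μ  ⇒  T̂ − μ = ρ(X − μ)
ρ = (T̂ − μ)/(X − μ) = (45.5500 − 29.2) / (51 − 29.2) = 16.3500 / 21.8 = 0.75000

0.750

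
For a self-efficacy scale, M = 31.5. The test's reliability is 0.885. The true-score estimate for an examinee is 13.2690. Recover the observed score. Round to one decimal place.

10.9

T̂ = ρX + (1 − ρ)μ  ⇒  X = (T̂ − (1 − ρ)μ) / ρ
X = (13.2690 − 0.115 × 31.5) / 0.885 = (13.2690 − 3.6225) / 0.885 = 9.6465 / 0.885 = 10.900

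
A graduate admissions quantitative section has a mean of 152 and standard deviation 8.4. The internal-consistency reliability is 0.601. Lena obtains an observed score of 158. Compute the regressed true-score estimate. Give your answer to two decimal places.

155.61

T̂ = 0.601(158) + 0.399(152) = 94.958 + 60.648 = 155.606 → 155.61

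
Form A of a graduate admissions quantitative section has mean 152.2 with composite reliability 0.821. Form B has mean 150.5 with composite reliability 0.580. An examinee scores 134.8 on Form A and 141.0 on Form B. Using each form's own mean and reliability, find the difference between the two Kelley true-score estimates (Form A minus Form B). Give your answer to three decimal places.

-7.075

T̂_A = 0.821(134.8) + 0.179(152.2) = 137.91460
T̂_B = 0.580(141.0) + 0.420(150.5) = 144.99000
T̂_A − T̂_B = -7.07540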